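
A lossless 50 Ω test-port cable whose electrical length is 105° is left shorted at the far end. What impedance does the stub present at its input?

tan(βl) = -3.73
For a shorted stub, Z_in = jZ_0·tan(βl)

Z_in ≈ −j187 Ω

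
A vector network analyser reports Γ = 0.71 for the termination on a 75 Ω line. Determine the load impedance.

Z_L ≈ 442 Ω

Z_L = Z_0·(1 + Γ)/(1 − Γ) = 75·(1.71)/(0.29)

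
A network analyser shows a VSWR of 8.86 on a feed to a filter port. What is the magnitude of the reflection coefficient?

|Γ| ≈ 0.797

|Γ| = (S − 1)/(S + 1) = (8.86 − 1)/(8.86 + 1) = 7.86/9.86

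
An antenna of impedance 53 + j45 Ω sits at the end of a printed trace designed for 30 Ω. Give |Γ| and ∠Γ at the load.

Γ ≈ 0.535 ∠ 34.5°

Γ = (Z_L − Z_0)/(Z_L + Z_0) = (23 + j45)/(83 + j45)
|Γ| = 50.5/94.4 = 0.535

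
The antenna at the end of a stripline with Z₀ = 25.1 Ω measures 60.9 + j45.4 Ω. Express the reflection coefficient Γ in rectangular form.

Γ = (Z_L − Z_0)/(Z_L + Z_0) = (35.8 + j45.4)/(86 + j45.4)

Γ ≈ 0.543 + j0.241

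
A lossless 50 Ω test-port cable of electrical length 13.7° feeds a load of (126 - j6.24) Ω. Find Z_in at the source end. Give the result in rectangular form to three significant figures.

Z_in ≈ 92.8 − j49.5 Ω

tan(βl) = tan(13.7°) = 0.244
Z_in = Z_0·(Z_L + jZ_0·tanβl)/(Z_0 + jZ_L·tanβl)
     = 50·(126 + j5.95)/(51.5 + j30.7)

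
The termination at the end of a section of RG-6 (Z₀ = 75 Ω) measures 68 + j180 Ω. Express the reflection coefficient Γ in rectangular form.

Γ ≈ 0.594 + j0.511

Γ = (Z_L − Z_0)/(Z_L + Z_0) = (-7 + j180)/(143 + j180)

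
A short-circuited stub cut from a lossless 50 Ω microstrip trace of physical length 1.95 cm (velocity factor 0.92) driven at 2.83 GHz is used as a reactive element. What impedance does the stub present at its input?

λ = v/f = 0.92·c / 2.83 GHz = 0.0975 m
βl = 2π·l/λ = 2π × 0.2 = 72°
tan(βl) = 3.07
For a short-circuited stub, Z_in = jZ_0·tan(βl)

Z_in ≈ +j154 Ω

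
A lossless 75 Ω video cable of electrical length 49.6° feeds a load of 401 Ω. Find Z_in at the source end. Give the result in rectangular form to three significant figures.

Z_in ≈ 23.6 − j60.1 Ω

tan(βl) = tan(49.6°) = 1.17
Z_in = Z_0·(Z_L + jZ_0·tanβl)/(Z_0 + jZ_L·tanβl)
     = 75·(401 + j88.1)/(75 + j471)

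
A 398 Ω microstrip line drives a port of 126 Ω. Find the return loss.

Γ = (126 − 398)/(126 + 398) = -0.519
RL = −20·log₁₀|Γ| = −20·log₁₀(0.519)

RL ≈ 5.7 dB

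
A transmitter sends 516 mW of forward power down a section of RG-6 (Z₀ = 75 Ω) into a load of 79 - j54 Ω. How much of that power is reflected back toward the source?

|Γ| = |(4 − j54)/(154 − j54)| = 0.332
|Γ|² = 0.11
P_refl = |Γ|²·P_inc = 56.8 mW, P_del = (1 − |Γ|²)·P_inc = 459 mW

P_reflected ≈ 56.8 mW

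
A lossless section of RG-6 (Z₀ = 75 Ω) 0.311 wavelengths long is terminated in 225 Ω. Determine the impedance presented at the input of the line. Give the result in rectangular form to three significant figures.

Z_in ≈ 28.5 + j26.4 Ω

βl = 2π × 0.311 = 112°
tan(βl) = tan(112°) = -2.48
Z_in = Z_0·(Z_L + jZ_0·tanβl)/(Z_0 + jZ_L·tanβl)
     = 75·(225 − j186)/(75 − j558)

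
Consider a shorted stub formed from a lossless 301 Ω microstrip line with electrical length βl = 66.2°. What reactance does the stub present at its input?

tan(βl) = 2.27
For a shorted stub, Z_in = jZ_0·tan(βl)

X_in ≈ 682 Ω (inductive)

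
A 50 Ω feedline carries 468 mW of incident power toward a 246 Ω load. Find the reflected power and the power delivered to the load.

P_reflected ≈ 205 mW; P_delivered ≈ 263 mW

Γ = (246 − 50)/(246 + 50) = 0.662
|Γ|² = 0.438
P_refl = |Γ|²·P_inc = 205 mW, P_del = (1 − |Γ|²)·P_inc = 263 mW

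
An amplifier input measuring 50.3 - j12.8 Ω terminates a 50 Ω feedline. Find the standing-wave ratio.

Γ = (Z_L − Z_0)/(Z_L + Z_0) = (0.3 − j12.8)/(100.3 − j12.8)
|Γ| = 12.8/101 = 0.127
VSWR = (1 + |Γ|)/(1 − |Γ|) = 1.13/0.873

VSWR ≈ 1.29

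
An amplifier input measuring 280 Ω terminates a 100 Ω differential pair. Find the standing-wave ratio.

VSWR ≈ 2.8

Γ = (280 − 100)/(280 + 100) = 0.474
VSWR = (1 + 0.474)/(1 − 0.474)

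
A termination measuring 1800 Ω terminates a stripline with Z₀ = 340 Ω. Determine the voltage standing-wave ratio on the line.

VSWR ≈ 5.29

Γ = (1800 − 340)/(1800 + 340) = 0.682
VSWR = (1 + 0.682)/(1 − 0.682)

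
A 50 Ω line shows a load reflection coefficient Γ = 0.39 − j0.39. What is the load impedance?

Z_L ≈ 66.4 − j74.4 Ω

Z_L = Z_0·(1 + Γ)/(1 − Γ) = 50·(1.39 − j0.39)/(0.61 + j0.39)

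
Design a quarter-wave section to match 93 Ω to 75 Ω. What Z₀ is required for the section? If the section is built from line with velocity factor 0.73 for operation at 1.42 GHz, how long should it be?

Z_qwt ≈ 83.5 Ω; length ≈ 3.86 cm

Z_qwt = √(Z_0·R_L) = √(75 × 93) = √6975
λ = 0.73·c/f = 0.154 m, so l = λ/4 = 0.0386 m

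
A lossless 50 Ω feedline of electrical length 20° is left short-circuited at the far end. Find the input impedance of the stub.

tan(βl) = 0.364
For a short-circuited stub, Z_in = jZ_0·tan(βl)

Z_in ≈ +j18.2 Ω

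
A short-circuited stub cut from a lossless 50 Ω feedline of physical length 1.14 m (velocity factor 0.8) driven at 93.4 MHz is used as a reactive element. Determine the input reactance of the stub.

X_in ≈ -18.5 Ω (capacitive)

λ = v/f = 0.8·c / 93.4 MHz = 2.57 m
βl = 2π·l/λ = 2π × 0.444 = 160°
tan(βl) = -0.37
For a short-circuited stub, Z_in = jZ_0·tan(βl)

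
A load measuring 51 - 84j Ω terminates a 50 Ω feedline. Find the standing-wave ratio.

Γ = (Z_L − Z_0)/(Z_L + Z_0) = (1 − j84)/(101 − j84)
|Γ| = 84/131 = 0.639
VSWR = (1 + |Γ|)/(1 − |Γ|) = 1.64/0.361

VSWR ≈ 4.55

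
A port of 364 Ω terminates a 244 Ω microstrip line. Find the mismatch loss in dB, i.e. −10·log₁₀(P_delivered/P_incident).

Γ = (364 − 244)/(364 + 244) = 0.197
|Γ|² = 0.039, so P_del/P_inc = 1 − |Γ|² = 0.961
ML = −10·log₁₀(1 − |Γ|²)

mismatch loss ≈ 0.173 dB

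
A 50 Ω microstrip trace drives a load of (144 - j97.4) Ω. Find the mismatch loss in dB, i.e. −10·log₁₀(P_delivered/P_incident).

mismatch loss ≈ 2.14 dB

Γ = (94 − j97.4)/(194 − j97.4), |Γ| = 0.624
|Γ|² = 0.389, so P_del/P_inc = 1 − |Γ|² = 0.611
ML = −10·log₁₀(1 − |Γ|²)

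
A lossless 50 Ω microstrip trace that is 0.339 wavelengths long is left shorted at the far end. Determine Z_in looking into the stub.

βl = 2π × 0.339 = 122°
tan(βl) = -1.6
For a shorted stub, Z_in = jZ_0·tan(βl)

Z_in ≈ −j79.9 Ω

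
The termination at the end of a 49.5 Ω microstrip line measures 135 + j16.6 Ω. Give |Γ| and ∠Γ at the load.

Γ ≈ 0.47 ∠ 5.85°

Γ = (Z_L − Z_0)/(Z_L + Z_0) = (85.5 + j16.6)/(184.5 + j16.6)
|Γ| = 87.1/185 = 0.47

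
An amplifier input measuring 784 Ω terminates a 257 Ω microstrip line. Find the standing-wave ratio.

VSWR ≈ 3.05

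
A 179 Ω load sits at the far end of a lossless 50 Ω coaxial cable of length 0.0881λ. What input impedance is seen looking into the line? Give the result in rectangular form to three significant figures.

βl = 2π × 0.0881 = 31.7°
tan(βl) = tan(31.7°) = 0.618
Z_in = Z_0·(Z_L + jZ_0·tanβl)/(Z_0 + jZ_L·tanβl)
     = 50·(179 + j30.9)/(50 + j111)

Z_in ≈ 42 − j61.9 Ω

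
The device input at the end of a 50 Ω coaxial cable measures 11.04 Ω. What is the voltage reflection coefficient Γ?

Γ = -0.638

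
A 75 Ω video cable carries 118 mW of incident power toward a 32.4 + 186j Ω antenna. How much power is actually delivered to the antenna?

|Γ| = |(-42.6 + j186)/(107.4 + j186)| = 0.888
|Γ|² = 0.789
P_refl = |Γ|²·P_inc = 93.1 mW, P_del = (1 − |Γ|²)·P_inc = 24.9 mW

P_delivered ≈ 24.9 mW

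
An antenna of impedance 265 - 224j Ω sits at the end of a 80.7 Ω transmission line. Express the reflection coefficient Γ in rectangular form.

Γ = (Z_L − Z_0)/(Z_L + Z_0) = (184.3 − j224)/(345.7 − j224)

Γ ≈ 0.671 − j0.213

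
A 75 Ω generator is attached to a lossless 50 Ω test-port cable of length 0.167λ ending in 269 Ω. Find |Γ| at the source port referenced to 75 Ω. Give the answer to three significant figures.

|Γ| ≈ 0.749

βl = 2π × 0.167 = 60.1°
tan(βl) = 1.74
Z_in = Z_0·(Z_L + jZ_0·tanβl)/(Z_0 + jZ_L·tanβl) = 12.2 − j27.4 Ω
Γ_s = (Z_in − Z_s)/(Z_in + Z_s) = (-62.8 − j27.4)/(87.2 − j27.4), |Γ_s| = 0.749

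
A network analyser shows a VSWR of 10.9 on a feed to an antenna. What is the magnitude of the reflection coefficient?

|Γ| ≈ 0.832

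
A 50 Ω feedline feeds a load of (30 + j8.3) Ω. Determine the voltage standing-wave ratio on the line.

VSWR ≈ 1.74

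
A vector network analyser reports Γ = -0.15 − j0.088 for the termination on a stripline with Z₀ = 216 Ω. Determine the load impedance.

Z_L ≈ 157 − j28.6 Ω

Z_L = Z_0·(1 + Γ)/(1 − Γ) = 216·(0.85 − j0.088)/(1.15 + j0.088)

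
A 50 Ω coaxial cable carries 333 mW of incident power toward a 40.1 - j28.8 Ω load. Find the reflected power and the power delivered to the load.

P_reflected ≈ 34.5 mW; P_delivered ≈ 298 mW

|Γ| = |(-9.9 − j28.8)/(90.1 − j28.8)| = 0.322
|Γ|² = 0.104
P_refl = |Γ|²·P_inc = 34.5 mW, P_del = (1 − |Γ|²)·P_inc = 298 mW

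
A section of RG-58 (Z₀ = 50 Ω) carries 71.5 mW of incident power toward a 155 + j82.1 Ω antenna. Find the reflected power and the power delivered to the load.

P_reflected ≈ 26 mW; P_delivered ≈ 45.5 mW

|Γ| = |(105 + j82.1)/(205 + j82.1)| = 0.604
|Γ|² = 0.364
P_refl = |Γ|²·P_inc = 26 mW, P_del = (1 − |Γ|²)·P_inc = 45.5 mW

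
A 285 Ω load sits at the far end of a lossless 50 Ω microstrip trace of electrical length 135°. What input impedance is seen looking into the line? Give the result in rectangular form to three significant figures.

Z_in ≈ 17 + j47 Ω

tan(βl) = tan(135°) = -1
Z_in = Z_0·(Z_L + jZ_0·tanβl)/(Z_0 + jZ_L·tanβl)
     = 50·(285 − j50)/(50 − j285)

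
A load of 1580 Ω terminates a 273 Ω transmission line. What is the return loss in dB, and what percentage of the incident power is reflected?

Γ = (1580 − 273)/(1580 + 273) = 0.705
RL = −20·log₁₀(0.705) = 3.03 dB
P_refl/P_inc = |Γ|² = 0.498

RL ≈ 3.03 dB; 49.8% of incident power reflected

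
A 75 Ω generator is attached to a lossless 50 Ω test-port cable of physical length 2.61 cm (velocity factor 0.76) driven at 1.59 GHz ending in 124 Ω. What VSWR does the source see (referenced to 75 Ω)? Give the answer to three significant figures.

λ = v/f = 0.76·c / 1.59 GHz = 0.143 m
βl = 2π·l/λ = 2π × 0.182 = 65.5°
tan(βl) = 2.2
Z_in = Z_0·(Z_L + jZ_0·tanβl)/(Z_0 + jZ_L·tanβl) = 23.5 − j18.4 Ω
Γ_s = (Z_in − Z_s)/(Z_in + Z_s) = (-51.5 − j18.4)/(98.5 − j18.4), |Γ_s| = 0.545
VSWR = (1 + |Γ_s|)/(1 − |Γ_s|)

VSWR ≈ 3.4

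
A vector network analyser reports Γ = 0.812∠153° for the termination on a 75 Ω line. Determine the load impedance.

Z_L ≈ 8.22 + j17.8 Ω

Z_L = Z_0·(1 + Γ)/(1 − Γ) = 75·(0.277 + j0.369)/(1.72 − j0.369)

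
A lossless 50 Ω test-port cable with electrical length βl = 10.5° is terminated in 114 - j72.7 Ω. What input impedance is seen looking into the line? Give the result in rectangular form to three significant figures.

Z_in ≈ 65.9 − j71.9 Ω

tan(βl) = tan(10.5°) = 0.185
Z_in = Z_0·(Z_L + jZ_0·tanβl)/(Z_0 + jZ_L·tanβl)
     = 50·(114 − j63.4)/(63.5 + j21.1)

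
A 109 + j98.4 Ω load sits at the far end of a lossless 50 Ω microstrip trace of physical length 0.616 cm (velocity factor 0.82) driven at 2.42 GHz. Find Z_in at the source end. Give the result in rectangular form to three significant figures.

λ = v/f = 0.82·c / 2.42 GHz = 0.102 m
βl = 2π·l/λ = 2π × 0.0606 = 21.8°
tan(βl) = tan(21.8°) = 0.4
Z_in = Z_0·(Z_L + jZ_0·tanβl)/(Z_0 + jZ_L·tanβl)
     = 50·(109 + j118)/(10.6 + j43.6)

Z_in ≈ 157 − j86.8 Ω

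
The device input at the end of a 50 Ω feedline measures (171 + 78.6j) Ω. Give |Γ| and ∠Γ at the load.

Γ ≈ 0.615 ∠ 13.4°

Γ = (Z_L − Z_0)/(Z_L + Z_0) = (121 + j78.6)/(221 + j78.6)
|Γ| = 144/235 = 0.615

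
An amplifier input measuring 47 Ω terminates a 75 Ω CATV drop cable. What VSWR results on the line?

For a purely resistive load, VSWR = R_L/Z_0 or Z_0/R_L (whichever > 1) = 75/47

VSWR ≈ 1.6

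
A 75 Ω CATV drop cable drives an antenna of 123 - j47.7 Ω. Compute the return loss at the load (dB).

RL ≈ 9.57 dB

Γ = (48 − j47.7)/(198 − j47.7), |Γ| = 0.332
RL = −20·log₁₀|Γ| = −20·log₁₀(0.332)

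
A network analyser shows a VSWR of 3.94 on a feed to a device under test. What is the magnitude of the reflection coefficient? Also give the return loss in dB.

|Γ| = (S − 1)/(S + 1) = (3.94 − 1)/(3.94 + 1) = 2.94/4.94
RL = −20·log₁₀|Γ| = −20·log₁₀(0.595)

|Γ| ≈ 0.595; return loss ≈ 4.51 dB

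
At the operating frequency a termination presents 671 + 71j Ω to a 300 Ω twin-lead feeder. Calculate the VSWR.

Γ = (Z_L − Z_0)/(Z_L + Z_0) = (371 + j71)/(971 + j71)
|Γ| = 378/974 = 0.388
VSWR = (1 + |Γ|)/(1 − |Γ|) = 1.39/0.612

VSWR ≈ 2.27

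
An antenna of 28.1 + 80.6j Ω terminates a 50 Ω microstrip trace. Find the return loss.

Γ = (-21.9 + j80.6)/(78.1 + j80.6), |Γ| = 0.744
RL = −20·log₁₀|Γ| = −20·log₁₀(0.744)

RL ≈ 2.57 dB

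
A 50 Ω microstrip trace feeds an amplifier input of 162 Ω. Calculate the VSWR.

VSWR ≈ 3.24

For a purely resistive load, VSWR = R_L/Z_0 or Z_0/R_L (whichever > 1) = 162/50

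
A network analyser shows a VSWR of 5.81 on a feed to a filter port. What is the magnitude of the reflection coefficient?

|Γ| = (S − 1)/(S + 1) = (5.81 − 1)/(5.81 + 1) = 4.81/6.81

|Γ| ≈ 0.706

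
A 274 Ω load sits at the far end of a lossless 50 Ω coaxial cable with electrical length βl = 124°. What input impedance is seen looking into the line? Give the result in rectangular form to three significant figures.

Z_in ≈ 13.1 + j32.1 Ω

tan(βl) = tan(124°) = -1.48
Z_in = Z_0·(Z_L + jZ_0·tanβl)/(Z_0 + jZ_L·tanβl)
     = 50·(274 − j74.1)/(50 − j406)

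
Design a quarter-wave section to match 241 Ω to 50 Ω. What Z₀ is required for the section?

Z_qwt ≈ 110 Ω

Z_qwt = √(Z_0·R_L) = √(50 × 241) = √12050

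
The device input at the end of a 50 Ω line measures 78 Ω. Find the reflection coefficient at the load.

Γ = 0.219

Γ = (Z_L − Z_0)/(Z_L + Z_0) = (78 − 50)/(78 + 50) = 28/128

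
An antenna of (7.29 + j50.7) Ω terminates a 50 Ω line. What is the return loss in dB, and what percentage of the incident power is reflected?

RL ≈ 1.24 dB; 75.1% of incident power reflected

Γ = (-42.71 + j50.7)/(57.29 + j50.7), |Γ| = 0.867
RL = −20·log₁₀(0.867) = 1.24 dB
P_refl/P_inc = |Γ|² = 0.751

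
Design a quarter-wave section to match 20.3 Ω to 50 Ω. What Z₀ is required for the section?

Z_qwt ≈ 31.9 Ω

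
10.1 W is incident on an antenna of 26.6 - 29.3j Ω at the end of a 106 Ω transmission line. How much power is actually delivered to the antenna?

|Γ| = |(-79.4 − j29.3)/(132.6 − j29.3)| = 0.623
|Γ|² = 0.388
P_refl = |Γ|²·P_inc = 3.92 W, P_del = (1 − |Γ|²)·P_inc = 6.18 W

P_delivered ≈ 6.18 W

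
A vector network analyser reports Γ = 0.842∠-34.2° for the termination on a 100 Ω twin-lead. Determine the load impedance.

Z_L = Z_0·(1 + Γ)/(1 − Γ) = 100·(1.7 − j0.473)/(0.304 + j0.473)

Z_L ≈ 92.1 − j299 Ω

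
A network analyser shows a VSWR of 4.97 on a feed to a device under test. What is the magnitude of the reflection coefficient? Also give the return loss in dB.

|Γ| ≈ 0.665; return loss ≈ 3.54 dB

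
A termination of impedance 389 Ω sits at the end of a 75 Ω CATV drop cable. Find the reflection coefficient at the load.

Γ = (Z_L − Z_0)/(Z_L + Z_0) = (389 − 75)/(389 + 75) = 314/464

Γ = 0.677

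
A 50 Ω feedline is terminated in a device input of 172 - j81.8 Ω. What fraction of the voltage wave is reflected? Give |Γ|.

|Γ| ≈ 0.621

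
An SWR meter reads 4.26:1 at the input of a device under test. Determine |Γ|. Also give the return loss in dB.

|Γ| = (S − 1)/(S + 1) = (4.26 − 1)/(4.26 + 1) = 3.26/5.26
RL = −20·log₁₀|Γ| = −20·log₁₀(0.62)

|Γ| ≈ 0.62; return loss ≈ 4.16 dB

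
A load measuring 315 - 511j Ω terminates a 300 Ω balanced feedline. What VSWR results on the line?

VSWR ≈ 4.55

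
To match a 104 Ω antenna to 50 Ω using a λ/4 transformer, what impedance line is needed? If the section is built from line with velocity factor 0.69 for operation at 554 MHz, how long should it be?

Z_qwt ≈ 72.1 Ω; length ≈ 9.34 cm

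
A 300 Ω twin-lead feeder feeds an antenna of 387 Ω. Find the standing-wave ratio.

Γ = (387 − 300)/(387 + 300) = 0.127
VSWR = (1 + 0.127)/(1 − 0.127)

VSWR ≈ 1.29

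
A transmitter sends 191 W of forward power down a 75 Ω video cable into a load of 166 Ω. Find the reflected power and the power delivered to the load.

P_reflected ≈ 27.2 W; P_delivered ≈ 164 W

Γ = (166 − 75)/(166 + 75) = 0.378
|Γ|² = 0.143
P_refl = |Γ|²·P_inc = 27.2 W, P_del = (1 − |Γ|²)·P_inc = 164 W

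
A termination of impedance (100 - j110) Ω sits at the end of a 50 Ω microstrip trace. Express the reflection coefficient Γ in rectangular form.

Γ ≈ 0.566 − j0.318

Γ = (Z_L − Z_0)/(Z_L + Z_0) = (50 − j110)/(150 − j110)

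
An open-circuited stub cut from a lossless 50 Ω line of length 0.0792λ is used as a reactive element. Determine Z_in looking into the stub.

βl = 2π × 0.0792 = 28.5°
tan(βl) = 0.543
For an open-circuited stub, Z_in = −jZ_0·cot(βl) = −jZ_0/tan(βl)

Z_in ≈ −j92 Ω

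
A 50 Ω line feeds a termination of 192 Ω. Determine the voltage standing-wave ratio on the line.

VSWR ≈ 3.84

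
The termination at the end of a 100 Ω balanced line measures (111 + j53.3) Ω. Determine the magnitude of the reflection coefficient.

|Γ| ≈ 0.25

Γ = (Z_L − Z_0)/(Z_L + Z_0) = (11 + j53.3)/(211 + j53.3)
|Γ| = 54.4/218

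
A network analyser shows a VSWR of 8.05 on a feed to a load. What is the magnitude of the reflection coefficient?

|Γ| ≈ 0.779

|Γ| = (S − 1)/(S + 1) = (8.05 − 1)/(8.05 + 1) = 7.05/9.05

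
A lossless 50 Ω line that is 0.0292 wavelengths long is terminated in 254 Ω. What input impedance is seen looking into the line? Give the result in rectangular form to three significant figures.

Z_in ≈ 139 − j122 Ω

βl = 2π × 0.0292 = 10.5°
tan(βl) = tan(10.5°) = 0.186
Z_in = Z_0·(Z_L + jZ_0·tanβl)/(Z_0 + jZ_L·tanβl)
     = 50·(254 + j9.28)/(50 + j47.1)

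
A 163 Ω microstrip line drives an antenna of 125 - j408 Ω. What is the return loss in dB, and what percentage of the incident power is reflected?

RL ≈ 1.72 dB; 67.3% of incident power reflected

Γ = (-38 − j408)/(288 − j408), |Γ| = 0.821
RL = −20·log₁₀(0.821) = 1.72 dB
P_refl/P_inc = |Γ|² = 0.673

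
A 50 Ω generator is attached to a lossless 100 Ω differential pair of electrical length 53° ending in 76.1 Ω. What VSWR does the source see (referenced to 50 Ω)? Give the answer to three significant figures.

tan(βl) = 1.33
Z_in = Z_0·(Z_L + jZ_0·tanβl)/(Z_0 + jZ_L·tanβl) = 104 + j27.7 Ω
Γ_s = (Z_in − Z_s)/(Z_in + Z_s) = (54 + j27.7)/(154 + j27.7), |Γ_s| = 0.388
VSWR = (1 + |Γ_s|)/(1 − |Γ_s|)

VSWR ≈ 2.27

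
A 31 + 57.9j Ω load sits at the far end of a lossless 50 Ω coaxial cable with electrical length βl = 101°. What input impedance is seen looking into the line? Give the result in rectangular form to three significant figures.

Z_in ≈ 14.5 − j22 Ω

tan(βl) = tan(101°) = -5.14
Z_in = Z_0·(Z_L + jZ_0·tanβl)/(Z_0 + jZ_L·tanβl)
     = 50·(31 − j199)/(348 − j159)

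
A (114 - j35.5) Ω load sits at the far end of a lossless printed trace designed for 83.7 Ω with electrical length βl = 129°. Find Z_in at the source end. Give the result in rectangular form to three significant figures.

tan(βl) = tan(129°) = -1.23
Z_in = Z_0·(Z_L + jZ_0·tanβl)/(Z_0 + jZ_L·tanβl)
     = 83.7·(114 − j139)/(39.9 − j141)

Z_in ≈ 94.2 + j41.1 Ω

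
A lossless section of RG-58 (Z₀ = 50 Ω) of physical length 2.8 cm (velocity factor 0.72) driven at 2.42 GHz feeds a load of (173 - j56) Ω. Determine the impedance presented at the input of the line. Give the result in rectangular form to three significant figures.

λ = v/f = 0.72·c / 2.42 GHz = 0.0893 m
βl = 2π·l/λ = 2π × 0.314 = 113°
tan(βl) = tan(113°) = -2.36
Z_in = Z_0·(Z_L + jZ_0·tanβl)/(Z_0 + jZ_L·tanβl)
     = 50·(173 − j174)/(-82.4 − j409)

Z_in ≈ 16.4 + j24.5 Ω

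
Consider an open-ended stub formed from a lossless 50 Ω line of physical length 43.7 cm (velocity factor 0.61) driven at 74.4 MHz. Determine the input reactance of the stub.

X_in ≈ -24.4 Ω (capacitive)

λ = v/f = 0.61·c / 74.4 MHz = 2.46 m
βl = 2π·l/λ = 2π × 0.178 = 64°
tan(βl) = 2.05
For an open-ended stub, Z_in = −jZ_0·cot(βl) = −jZ_0/tan(βl)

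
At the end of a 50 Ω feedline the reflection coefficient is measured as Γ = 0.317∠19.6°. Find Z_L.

Z_L ≈ 89.4 + j21.1 Ω

Z_L = Z_0·(1 + Γ)/(1 − Γ) = 50·(1.3 + j0.106)/(0.701 − j0.106)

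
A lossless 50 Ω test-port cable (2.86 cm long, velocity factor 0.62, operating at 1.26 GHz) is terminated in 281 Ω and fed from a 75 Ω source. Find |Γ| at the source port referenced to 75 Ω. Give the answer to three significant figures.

λ = v/f = 0.62·c / 1.26 GHz = 0.148 m
βl = 2π·l/λ = 2π × 0.194 = 69.7°
tan(βl) = 2.71
Z_in = Z_0·(Z_L + jZ_0·tanβl)/(Z_0 + jZ_L·tanβl) = 10.1 − j17.8 Ω
Γ_s = (Z_in − Z_s)/(Z_in + Z_s) = (-64.9 − j17.8)/(85.1 − j17.8), |Γ_s| = 0.775

|Γ| ≈ 0.775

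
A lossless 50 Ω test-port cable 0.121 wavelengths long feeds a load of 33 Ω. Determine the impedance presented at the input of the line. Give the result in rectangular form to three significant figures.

Z_in ≈ 45.1 + j19.3 Ω

βl = 2π × 0.121 = 43.6°
tan(βl) = tan(43.6°) = 0.951
Z_in = Z_0·(Z_L + jZ_0·tanβl)/(Z_0 + jZ_L·tanβl)
     = 50·(33 + j47.5)/(50 + j31.4)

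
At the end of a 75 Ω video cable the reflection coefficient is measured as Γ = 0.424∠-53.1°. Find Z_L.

Z_L = Z_0·(1 + Γ)/(1 − Γ) = 75·(1.25 − j0.339)/(0.745 + j0.339)

Z_L ≈ 91.7 − j75.8 Ω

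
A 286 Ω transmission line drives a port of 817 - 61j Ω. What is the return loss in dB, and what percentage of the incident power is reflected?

Γ = (531 − j61)/(1103 − j61), |Γ| = 0.484
RL = −20·log₁₀(0.484) = 6.31 dB
P_refl/P_inc = |Γ|² = 0.234

RL ≈ 6.31 dB; 23.4% of incident power reflected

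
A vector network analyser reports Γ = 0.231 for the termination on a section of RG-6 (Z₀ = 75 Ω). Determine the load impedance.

Z_L ≈ 120 Ω

Z_L = Z_0·(1 + Γ)/(1 − Γ) = 75·(1.23)/(0.769)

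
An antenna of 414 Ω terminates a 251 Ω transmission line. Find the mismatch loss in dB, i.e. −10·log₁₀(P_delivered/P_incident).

Γ = (414 − 251)/(414 + 251) = 0.245
|Γ|² = 0.0601, so P_del/P_inc = 1 − |Γ|² = 0.94
ML = −10·log₁₀(1 − |Γ|²)

mismatch loss ≈ 0.269 dB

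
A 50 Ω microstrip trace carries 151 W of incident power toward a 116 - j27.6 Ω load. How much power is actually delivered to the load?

|Γ| = |(66 − j27.6)/(166 − j27.6)| = 0.425
|Γ|² = 0.181
P_refl = |Γ|²·P_inc = 27.3 W, P_del = (1 − |Γ|²)·P_inc = 124 W

P_delivered ≈ 124 W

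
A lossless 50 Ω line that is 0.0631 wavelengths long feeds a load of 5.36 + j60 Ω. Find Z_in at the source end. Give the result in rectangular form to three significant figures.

Z_in ≈ 25.2 + j160 Ω

βl = 2π × 0.0631 = 22.7°
tan(βl) = tan(22.7°) = 0.419
Z_in = Z_0·(Z_L + jZ_0·tanβl)/(Z_0 + jZ_L·tanβl)
     = 50·(5.36 + j80.9)/(24.9 + j2.24)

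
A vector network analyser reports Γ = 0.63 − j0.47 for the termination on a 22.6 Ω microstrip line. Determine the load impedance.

Z_L ≈ 24.1 − j59.4 Ω

Z_L = Z_0·(1 + Γ)/(1 − Γ) = 22.6·(1.63 − j0.47)/(0.37 + j0.47)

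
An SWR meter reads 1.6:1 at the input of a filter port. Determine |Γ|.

|Γ| ≈ 0.231

|Γ| = (S − 1)/(S + 1) = (1.6 − 1)/(1.6 + 1) = 0.6/2.6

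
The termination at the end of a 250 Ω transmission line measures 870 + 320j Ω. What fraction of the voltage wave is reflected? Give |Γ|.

Γ = (Z_L − Z_0)/(Z_L + Z_0) = (620 + j320)/(1120 + j320)
|Γ| = 698/1160

|Γ| ≈ 0.599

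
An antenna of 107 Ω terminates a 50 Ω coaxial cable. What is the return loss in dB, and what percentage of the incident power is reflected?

Γ = (107 − 50)/(107 + 50) = 0.363
RL = −20·log₁₀(0.363) = 8.8 dB
P_refl/P_inc = |Γ|² = 0.132

RL ≈ 8.8 dB; 13.2% of incident power reflected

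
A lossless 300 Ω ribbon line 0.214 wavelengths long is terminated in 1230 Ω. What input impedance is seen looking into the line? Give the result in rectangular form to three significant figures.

βl = 2π × 0.214 = 77°
tan(βl) = tan(77°) = 4.35
Z_in = Z_0·(Z_L + jZ_0·tanβl)/(Z_0 + jZ_L·tanβl)
     = 300·(1230 + j1300)/(300 + j5340)

Z_in ≈ 76.8 − j64.7 Ω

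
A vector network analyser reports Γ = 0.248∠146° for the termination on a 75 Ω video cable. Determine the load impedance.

Z_L ≈ 47.8 + j14.1 Ω

Z_L = Z_0·(1 + Γ)/(1 − Γ) = 75·(0.794 + j0.139)/(1.21 − j0.139)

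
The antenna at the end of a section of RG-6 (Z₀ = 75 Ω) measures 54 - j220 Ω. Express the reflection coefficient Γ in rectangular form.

Γ = (Z_L − Z_0)/(Z_L + Z_0) = (-21 − j220)/(129 − j220)

Γ ≈ 0.702 − j0.507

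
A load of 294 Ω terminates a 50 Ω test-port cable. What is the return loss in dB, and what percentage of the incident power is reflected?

RL ≈ 2.98 dB; 50.3% of incident power reflected

Γ = (294 − 50)/(294 + 50) = 0.709
RL = −20·log₁₀(0.709) = 2.98 dB
P_refl/P_inc = |Γ|² = 0.503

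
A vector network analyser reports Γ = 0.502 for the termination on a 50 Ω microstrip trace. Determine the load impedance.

Z_L ≈ 151 Ω

Z_L = Z_0·(1 + Γ)/(1 − Γ) = 50·(1.5)/(0.498)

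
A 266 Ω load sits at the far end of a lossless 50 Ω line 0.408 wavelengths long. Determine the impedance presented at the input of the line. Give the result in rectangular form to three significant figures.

βl = 2π × 0.408 = 147°
tan(βl) = tan(147°) = -0.652
Z_in = Z_0·(Z_L + jZ_0·tanβl)/(Z_0 + jZ_L·tanβl)
     = 50·(266 − j32.6)/(50 − j174)

Z_in ≈ 29.1 + j68.3 Ω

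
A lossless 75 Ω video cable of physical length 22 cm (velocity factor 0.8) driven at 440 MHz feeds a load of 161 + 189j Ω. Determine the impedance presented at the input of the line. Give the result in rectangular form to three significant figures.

λ = v/f = 0.8·c / 440 MHz = 0.545 m
βl = 2π·l/λ = 2π × 0.403 = 145°
tan(βl) = tan(145°) = -0.695
Z_in = Z_0·(Z_L + jZ_0·tanβl)/(Z_0 + jZ_L·tanβl)
     = 75·(161 + j137)/(206 − j112)

Z_in ≈ 24.4 + j63 Ω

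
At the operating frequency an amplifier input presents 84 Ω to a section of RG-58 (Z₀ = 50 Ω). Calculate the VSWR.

VSWR ≈ 1.68

Γ = (84 − 50)/(84 + 50) = 0.254
VSWR = (1 + 0.254)/(1 − 0.254)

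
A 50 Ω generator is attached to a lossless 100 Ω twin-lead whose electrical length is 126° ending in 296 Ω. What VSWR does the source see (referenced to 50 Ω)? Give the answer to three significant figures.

VSWR ≈ 3.2

tan(βl) = -1.38
Z_in = Z_0·(Z_L + jZ_0·tanβl)/(Z_0 + jZ_L·tanβl) = 48.7 + j60.7 Ω
Γ_s = (Z_in − Z_s)/(Z_in + Z_s) = (-1.32 + j60.7)/(98.7 + j60.7), |Γ_s| = 0.524
VSWR = (1 + |Γ_s|)/(1 − |Γ_s|)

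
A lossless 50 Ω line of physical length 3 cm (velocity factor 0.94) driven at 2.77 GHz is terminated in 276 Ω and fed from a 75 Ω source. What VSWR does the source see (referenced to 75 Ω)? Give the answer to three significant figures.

λ = v/f = 0.94·c / 2.77 GHz = 0.102 m
βl = 2π·l/λ = 2π × 0.295 = 106°
tan(βl) = -3.47
Z_in = Z_0·(Z_L + jZ_0·tanβl)/(Z_0 + jZ_L·tanβl) = 9.78 + j13.9 Ω
Γ_s = (Z_in − Z_s)/(Z_in + Z_s) = (-65.2 + j13.9)/(84.8 + j13.9), |Γ_s| = 0.776
VSWR = (1 + |Γ_s|)/(1 − |Γ_s|)

VSWR ≈ 7.93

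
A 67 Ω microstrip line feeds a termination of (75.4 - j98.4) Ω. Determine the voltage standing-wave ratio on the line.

Γ = (Z_L − Z_0)/(Z_L + Z_0) = (8.4 − j98.4)/(142.4 − j98.4)
|Γ| = 98.8/173 = 0.571
VSWR = (1 + |Γ|)/(1 − |Γ|) = 1.57/0.429

VSWR ≈ 3.66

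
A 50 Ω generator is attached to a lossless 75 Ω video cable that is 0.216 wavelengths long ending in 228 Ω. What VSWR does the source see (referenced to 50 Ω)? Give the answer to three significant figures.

βl = 2π × 0.216 = 77.8°
tan(βl) = 4.61
Z_in = Z_0·(Z_L + jZ_0·tanβl)/(Z_0 + jZ_L·tanβl) = 25.7 − j14.4 Ω
Γ_s = (Z_in − Z_s)/(Z_in + Z_s) = (-24.3 − j14.4)/(75.7 − j14.4), |Γ_s| = 0.367
VSWR = (1 + |Γ_s|)/(1 − |Γ_s|)

VSWR ≈ 2.16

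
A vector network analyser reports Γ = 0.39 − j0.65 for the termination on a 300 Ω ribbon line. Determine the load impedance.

Z_L = Z_0·(1 + Γ)/(1 − Γ) = 300·(1.39 − j0.65)/(0.61 + j0.65)

Z_L ≈ 161 − j491 Ω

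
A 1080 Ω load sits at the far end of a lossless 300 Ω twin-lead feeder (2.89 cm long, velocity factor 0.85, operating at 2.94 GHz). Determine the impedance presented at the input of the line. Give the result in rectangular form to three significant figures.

Z_in ≈ 108 + j156 Ω

λ = v/f = 0.85·c / 2.94 GHz = 0.0867 m
βl = 2π·l/λ = 2π × 0.333 = 120°
tan(βl) = tan(120°) = -1.74
Z_in = Z_0·(Z_L + jZ_0·tanβl)/(Z_0 + jZ_L·tanβl)
     = 300·(1080 − j521)/(300 − j1870)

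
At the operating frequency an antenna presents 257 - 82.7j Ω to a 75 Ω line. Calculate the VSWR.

Γ = (Z_L − Z_0)/(Z_L + Z_0) = (182 − j82.7)/(332 − j82.7)
|Γ| = 200/342 = 0.584
VSWR = (1 + |Γ|)/(1 − |Γ|) = 1.58/0.416

VSWR ≈ 3.81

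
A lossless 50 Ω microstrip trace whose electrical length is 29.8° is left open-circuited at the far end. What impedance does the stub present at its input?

Z_in ≈ −j87.3 Ω

tan(βl) = 0.573
For an open-circuited stub, Z_in = −jZ_0·cot(βl) = −jZ_0/tan(βl)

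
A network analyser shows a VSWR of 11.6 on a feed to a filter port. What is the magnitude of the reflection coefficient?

|Γ| = (S − 1)/(S + 1) = (11.6 − 1)/(11.6 + 1) = 10.6/12.6

|Γ| ≈ 0.841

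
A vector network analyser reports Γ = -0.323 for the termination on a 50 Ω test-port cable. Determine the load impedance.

Z_L ≈ 25.6 Ω

Z_L = Z_0·(1 + Γ)/(1 − Γ) = 50·(0.677)/(1.32)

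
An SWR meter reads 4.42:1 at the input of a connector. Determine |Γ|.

|Γ| = (S − 1)/(S + 1) = (4.42 − 1)/(4.42 + 1) = 3.42/5.42

|Γ| ≈ 0.631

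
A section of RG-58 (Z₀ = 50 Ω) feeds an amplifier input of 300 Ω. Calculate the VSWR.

VSWR ≈ 6

Γ = (300 − 50)/(300 + 50) = 0.714
VSWR = (1 + 0.714)/(1 − 0.714)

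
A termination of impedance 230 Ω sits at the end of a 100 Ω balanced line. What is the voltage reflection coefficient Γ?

Γ = 0.394

Γ = (Z_L − Z_0)/(Z_L + Z_0) = (230 − 100)/(230 + 100) = 130/330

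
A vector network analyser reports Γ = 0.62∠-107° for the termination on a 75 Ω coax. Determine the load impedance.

Z_L ≈ 26.4 − j50.9 Ω

Z_L = Z_0·(1 + Γ)/(1 − Γ) = 75·(0.819 − j0.593)/(1.18 + j0.593)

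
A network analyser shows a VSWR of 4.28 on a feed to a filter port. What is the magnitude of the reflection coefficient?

|Γ| ≈ 0.621

|Γ| = (S − 1)/(S + 1) = (4.28 − 1)/(4.28 + 1) = 3.28/5.28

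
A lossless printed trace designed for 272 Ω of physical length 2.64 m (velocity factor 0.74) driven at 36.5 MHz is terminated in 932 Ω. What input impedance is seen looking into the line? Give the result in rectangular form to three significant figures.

Z_in ≈ 340 + j393 Ω

λ = v/f = 0.74·c / 36.5 MHz = 6.08 m
βl = 2π·l/λ = 2π × 0.434 = 156°
tan(βl) = tan(156°) = -0.44
Z_in = Z_0·(Z_L + jZ_0·tanβl)/(Z_0 + jZ_L·tanβl)
     = 272·(932 − j120)/(272 − j410)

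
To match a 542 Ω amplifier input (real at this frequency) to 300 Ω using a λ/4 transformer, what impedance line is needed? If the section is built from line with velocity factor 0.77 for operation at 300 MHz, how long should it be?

Z_qwt = √(Z_0·R_L) = √(300 × 542) = √162600
λ = 0.77·c/f = 0.77 m, so l = λ/4 = 0.193 m

Z_qwt ≈ 403 Ω; length ≈ 19.2 cm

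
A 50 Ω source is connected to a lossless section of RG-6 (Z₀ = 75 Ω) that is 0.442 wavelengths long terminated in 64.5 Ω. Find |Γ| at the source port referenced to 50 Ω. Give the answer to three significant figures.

βl = 2π × 0.442 = 159°
tan(βl) = -0.381
Z_in = Z_0·(Z_L + jZ_0·tanβl)/(Z_0 + jZ_L·tanβl) = 66.7 − j6.73 Ω
Γ_s = (Z_in − Z_s)/(Z_in + Z_s) = (16.7 − j6.73)/(117 − j6.73), |Γ_s| = 0.154

|Γ| ≈ 0.154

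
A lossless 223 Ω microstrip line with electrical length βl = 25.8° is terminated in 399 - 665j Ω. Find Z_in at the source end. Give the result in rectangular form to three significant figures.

tan(βl) = tan(25.8°) = 0.483
Z_in = Z_0·(Z_L + jZ_0·tanβl)/(Z_0 + jZ_L·tanβl)
     = 223·(399 − j557)/(544 + j193)

Z_in ≈ 73.4 − j254 Ω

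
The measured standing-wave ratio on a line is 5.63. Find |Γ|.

|Γ| ≈ 0.698

|Γ| = (S − 1)/(S + 1) = (5.63 − 1)/(5.63 + 1) = 4.63/6.63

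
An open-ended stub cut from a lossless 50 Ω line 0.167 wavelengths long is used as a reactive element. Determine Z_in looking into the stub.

Z_in ≈ −j28.7 Ω

βl = 2π × 0.167 = 60.1°
tan(βl) = 1.74
For an open-ended stub, Z_in = −jZ_0·cot(βl) = −jZ_0/tan(βl)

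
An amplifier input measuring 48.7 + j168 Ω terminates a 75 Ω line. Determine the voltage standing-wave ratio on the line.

Γ = (Z_L − Z_0)/(Z_L + Z_0) = (-26.3 + j168)/(123.7 + j168)
|Γ| = 170/209 = 0.815
VSWR = (1 + |Γ|)/(1 − |Γ|) = 1.82/0.185

VSWR ≈ 9.81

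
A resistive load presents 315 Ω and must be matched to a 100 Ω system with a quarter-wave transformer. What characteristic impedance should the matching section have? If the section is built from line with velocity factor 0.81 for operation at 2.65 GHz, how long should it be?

Z_qwt = √(Z_0·R_L) = √(100 × 315) = √31500
λ = 0.81·c/f = 0.0917 m, so l = λ/4 = 0.0229 m

Z_qwt ≈ 177 Ω; length ≈ 2.29 cm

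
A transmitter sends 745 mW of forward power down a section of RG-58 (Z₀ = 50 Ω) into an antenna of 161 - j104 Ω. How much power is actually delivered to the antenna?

|Γ| = |(111 − j104)/(211 − j104)| = 0.647
|Γ|² = 0.418
P_refl = |Γ|²·P_inc = 311 mW, P_del = (1 − |Γ|²)·P_inc = 434 mW

P_delivered ≈ 434 mW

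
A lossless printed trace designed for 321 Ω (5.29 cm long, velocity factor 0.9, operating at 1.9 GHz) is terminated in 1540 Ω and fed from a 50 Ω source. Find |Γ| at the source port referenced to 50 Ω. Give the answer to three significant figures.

λ = v/f = 0.9·c / 1.9 GHz = 0.142 m
βl = 2π·l/λ = 2π × 0.372 = 134°
tan(βl) = -1.04
Z_in = Z_0·(Z_L + jZ_0·tanβl)/(Z_0 + jZ_L·tanβl) = 124 + j285 Ω
Γ_s = (Z_in − Z_s)/(Z_in + Z_s) = (74.3 + j285)/(174 + j285), |Γ_s| = 0.882

|Γ| ≈ 0.882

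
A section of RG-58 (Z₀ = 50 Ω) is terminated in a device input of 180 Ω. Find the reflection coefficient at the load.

Γ = (Z_L − Z_0)/(Z_L + Z_0) = (180 − 50)/(180 + 50) = 130/230

Γ = 0.565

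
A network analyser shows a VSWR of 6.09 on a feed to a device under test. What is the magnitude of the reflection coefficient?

|Γ| ≈ 0.718

|Γ| = (S − 1)/(S + 1) = (6.09 − 1)/(6.09 + 1) = 5.09/7.09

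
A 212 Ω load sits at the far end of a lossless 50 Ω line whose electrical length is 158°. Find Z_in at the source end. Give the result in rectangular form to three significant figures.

tan(βl) = tan(158°) = -0.404
Z_in = Z_0·(Z_L + jZ_0·tanβl)/(Z_0 + jZ_L·tanβl)
     = 50·(212 − j20.2)/(50 − j85.7)

Z_in ≈ 62.7 + j87.2 Ω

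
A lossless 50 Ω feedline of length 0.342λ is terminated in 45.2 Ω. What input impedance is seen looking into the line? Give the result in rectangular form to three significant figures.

βl = 2π × 0.342 = 123°
tan(βl) = tan(123°) = -1.53
Z_in = Z_0·(Z_L + jZ_0·tanβl)/(Z_0 + jZ_L·tanβl)
     = 50·(45.2 − j76.6)/(50 − j69.3)

Z_in ≈ 51.8 − j4.8 Ω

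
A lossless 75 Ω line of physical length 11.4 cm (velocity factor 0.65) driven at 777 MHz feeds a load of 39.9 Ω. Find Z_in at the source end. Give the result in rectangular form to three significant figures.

Z_in ≈ 42.3 − j15.5 Ω

λ = v/f = 0.65·c / 777 MHz = 0.251 m
βl = 2π·l/λ = 2π × 0.454 = 164°
tan(βl) = tan(164°) = -0.296
Z_in = Z_0·(Z_L + jZ_0·tanβl)/(Z_0 + jZ_L·tanβl)
     = 75·(39.9 − j22.2)/(75 − j11.8)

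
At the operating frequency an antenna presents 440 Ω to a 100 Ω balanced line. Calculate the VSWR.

VSWR ≈ 4.4

For a purely resistive load, VSWR = R_L/Z_0 or Z_0/R_L (whichever > 1) = 440/100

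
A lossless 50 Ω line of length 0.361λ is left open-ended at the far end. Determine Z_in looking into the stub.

Z_in ≈ +j41.9 Ω

βl = 2π × 0.361 = 130°
tan(βl) = -1.19
For an open-ended stub, Z_in = −jZ_0·cot(βl) = −jZ_0/tan(βl)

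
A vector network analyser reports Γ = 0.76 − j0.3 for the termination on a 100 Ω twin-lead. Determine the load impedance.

Z_L ≈ 225 − j407 Ω

Z_L = Z_0·(1 + Γ)/(1 − Γ) = 100·(1.76 − j0.3)/(0.24 + j0.3)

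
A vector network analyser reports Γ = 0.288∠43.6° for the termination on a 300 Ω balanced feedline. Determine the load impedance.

Z_L ≈ 413 + j179 Ω

Z_L = Z_0·(1 + Γ)/(1 − Γ) = 300·(1.21 + j0.199)/(0.791 − j0.199)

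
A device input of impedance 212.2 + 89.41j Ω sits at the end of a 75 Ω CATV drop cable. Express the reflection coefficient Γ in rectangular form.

Γ ≈ 0.524 + j0.148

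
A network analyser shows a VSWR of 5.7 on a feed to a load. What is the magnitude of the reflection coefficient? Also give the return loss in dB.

|Γ| ≈ 0.701; return loss ≈ 3.08 dB

|Γ| = (S − 1)/(S + 1) = (5.7 − 1)/(5.7 + 1) = 4.7/6.7
RL = −20·log₁₀|Γ| = −20·log₁₀(0.701)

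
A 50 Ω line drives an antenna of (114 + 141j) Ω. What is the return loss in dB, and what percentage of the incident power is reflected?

RL ≈ 2.9 dB; 51.3% of incident power reflected

Γ = (64 + j141)/(164 + j141), |Γ| = 0.716
RL = −20·log₁₀(0.716) = 2.9 dB
P_refl/P_inc = |Γ|² = 0.513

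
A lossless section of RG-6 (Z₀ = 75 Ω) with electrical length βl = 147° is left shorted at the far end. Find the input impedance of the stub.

tan(βl) = -0.649
For a shorted stub, Z_in = jZ_0·tan(βl)

Z_in ≈ −j48.7 Ω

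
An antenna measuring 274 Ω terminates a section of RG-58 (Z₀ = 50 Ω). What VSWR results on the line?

VSWR ≈ 5.48

Γ = (274 − 50)/(274 + 50) = 0.691
VSWR = (1 + 0.691)/(1 − 0.691)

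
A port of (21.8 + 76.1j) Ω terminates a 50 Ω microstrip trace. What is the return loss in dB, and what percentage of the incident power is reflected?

Γ = (-28.2 + j76.1)/(71.8 + j76.1), |Γ| = 0.776
RL = −20·log₁₀(0.776) = 2.21 dB
P_refl/P_inc = |Γ|² = 0.602

RL ≈ 2.21 dB; 60.2% of incident power reflected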